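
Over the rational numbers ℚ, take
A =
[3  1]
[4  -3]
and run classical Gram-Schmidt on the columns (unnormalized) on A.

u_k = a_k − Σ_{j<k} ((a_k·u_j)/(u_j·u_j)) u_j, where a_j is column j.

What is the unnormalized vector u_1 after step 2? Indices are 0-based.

Step 1: u_0 = a_0 = (3, 4).
Step 2: u_1 = a_1 − (-9/25)·u_0 = (52/25, -39/25).

u_1 = (52/25, -39/25)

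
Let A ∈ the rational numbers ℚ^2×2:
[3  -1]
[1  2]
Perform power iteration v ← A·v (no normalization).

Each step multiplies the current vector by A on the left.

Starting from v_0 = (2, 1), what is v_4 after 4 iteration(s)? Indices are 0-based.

v_0 = (2, 1).
v_1 = A·v_0 = (5, 4).
v_2 = A·v_1 = (11, 13).
v_3 = A·v_2 = (20, 37).
v_4 = A·v_3 = (23, 94).

v_4 = (23, 94)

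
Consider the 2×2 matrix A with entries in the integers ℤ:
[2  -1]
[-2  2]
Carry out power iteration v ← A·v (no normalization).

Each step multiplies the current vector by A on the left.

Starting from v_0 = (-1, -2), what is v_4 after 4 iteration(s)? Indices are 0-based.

v_4 = (28, -40)

v_0 = (-1, -2).
v_1 = A·v_0 = (0, -2).
v_2 = A·v_1 = (2, -4).
v_3 = A·v_2 = (8, -12).
v_4 = A·v_3 = (28, -40).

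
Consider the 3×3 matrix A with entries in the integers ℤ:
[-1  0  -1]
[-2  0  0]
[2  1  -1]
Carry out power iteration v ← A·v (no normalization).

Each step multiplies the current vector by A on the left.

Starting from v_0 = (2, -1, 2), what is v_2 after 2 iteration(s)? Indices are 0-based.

v_0 = (2, -1, 2).
v_1 = A·v_0 = (-4, -4, 1).
v_2 = A·v_1 = (3, 8, -13).

v_2 = (3, 8, -13)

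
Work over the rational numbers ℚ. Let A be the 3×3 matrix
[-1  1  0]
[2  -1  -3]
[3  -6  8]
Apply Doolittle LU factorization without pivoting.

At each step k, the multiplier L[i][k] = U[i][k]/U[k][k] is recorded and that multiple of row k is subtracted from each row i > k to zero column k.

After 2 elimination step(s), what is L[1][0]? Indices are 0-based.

L[1][0] = -2

k=0: U[0][0]=-1
  eliminate (1,0): mult=-2, new row 1: (0, 1, -3); set L[1][0]=-2
  eliminate (2,0): mult=-3, new row 2: (0, -3, 8); set L[2][0]=-3
k=1: U[1][1]=1
  eliminate (2,1): mult=-3, new row 2: (0, 0, -1); set L[2][1]=-3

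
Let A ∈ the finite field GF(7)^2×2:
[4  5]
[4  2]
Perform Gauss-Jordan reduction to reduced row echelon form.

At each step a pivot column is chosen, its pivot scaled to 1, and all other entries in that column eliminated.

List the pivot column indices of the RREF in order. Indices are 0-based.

pivot columns: 0, 1

[1] R0 /= 4  ⇒  (1, 3)
     R1 -= 4·R0  ⇒  (0, 4)
[2] R1 /= 4  ⇒  (0, 1)
     R0 -= 3·R1  ⇒  (1, 0)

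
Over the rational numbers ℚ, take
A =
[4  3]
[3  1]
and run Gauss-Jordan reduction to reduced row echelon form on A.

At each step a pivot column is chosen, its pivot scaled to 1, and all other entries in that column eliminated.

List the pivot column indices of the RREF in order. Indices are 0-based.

step 1: normalize row 0 (÷4) = (1, 3/4)
  row 1: subtract 3×row0 = (0, -5/4)
step 2: normalize row 1 (÷-5/4) = (0, 1)
  row 0: subtract 3/4×row1 = (1, 0)

pivot columns: 0, 1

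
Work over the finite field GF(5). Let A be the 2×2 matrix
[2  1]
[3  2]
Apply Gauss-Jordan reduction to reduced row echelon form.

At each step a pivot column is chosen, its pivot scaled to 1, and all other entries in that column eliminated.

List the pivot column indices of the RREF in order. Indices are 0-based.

[1] R0 /= 2  ⇒  (1, 3)
     R1 -= 3·R0  ⇒  (0, 3)
[2] R1 /= 3  ⇒  (0, 1)
     R0 -= 3·R1  ⇒  (1, 0)

pivot columns: 0, 1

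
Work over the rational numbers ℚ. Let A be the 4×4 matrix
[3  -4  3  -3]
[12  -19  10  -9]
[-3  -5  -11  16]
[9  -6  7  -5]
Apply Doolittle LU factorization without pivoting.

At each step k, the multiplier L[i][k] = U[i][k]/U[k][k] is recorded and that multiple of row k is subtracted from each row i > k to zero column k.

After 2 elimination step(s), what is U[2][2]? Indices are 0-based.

k=0: U[0][0]=3
  eliminate (1,0): mult=4, new row 1: (0, -3, -2, 3); set L[1][0]=4
  eliminate (2,0): mult=-1, new row 2: (0, -9, -8, 13); set L[2][0]=-1
  eliminate (3,0): mult=3, new row 3: (0, 6, -2, 4); set L[3][0]=3
k=1: U[1][1]=-3
  eliminate (2,1): mult=3, new row 2: (0, 0, -2, 4); set L[2][1]=3
  eliminate (3,1): mult=-2, new row 3: (0, 0, -6, 10); set L[3][1]=-2

U[2][2] = -2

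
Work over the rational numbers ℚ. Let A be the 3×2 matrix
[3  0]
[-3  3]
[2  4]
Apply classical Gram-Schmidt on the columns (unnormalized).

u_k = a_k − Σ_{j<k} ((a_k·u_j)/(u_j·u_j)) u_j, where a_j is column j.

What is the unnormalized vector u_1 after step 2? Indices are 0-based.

Step 1: u_0 = a_0 = (3, -3, 2).
Step 2: u_1 = a_1 − (-1/22)·u_0 = (3/22, 63/22, 45/11).

u_1 = (3/22, 63/22, 45/11)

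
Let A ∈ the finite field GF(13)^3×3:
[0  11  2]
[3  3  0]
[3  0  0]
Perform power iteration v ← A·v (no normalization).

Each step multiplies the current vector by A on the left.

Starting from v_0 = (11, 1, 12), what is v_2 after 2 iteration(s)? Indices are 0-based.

v_0 = (11, 1, 12).
v_1 = A·v_0 = (9, 10, 7).
v_2 = A·v_1 = (7, 5, 1).

v_2 = (7, 5, 1)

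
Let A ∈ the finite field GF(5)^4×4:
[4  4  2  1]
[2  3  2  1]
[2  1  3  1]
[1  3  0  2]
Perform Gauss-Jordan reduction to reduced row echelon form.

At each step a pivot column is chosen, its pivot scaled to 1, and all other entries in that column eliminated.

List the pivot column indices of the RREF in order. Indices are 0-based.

step 1: normalize row 0 (÷4) = (1, 1, 3, 4)
  row 1: subtract 2×row0 = (0, 1, 1, 3)
  row 2: subtract 2×row0 = (0, 4, 2, 3)
  row 3: subtract 1×row0 = (0, 2, 2, 3)
step 2: normalize row 1 (÷1) = (0, 1, 1, 3)
  row 0: subtract 1×row1 = (1, 0, 2, 1)
  row 2: subtract 4×row1 = (0, 0, 3, 1)
  row 3: subtract 2×row1 = (0, 0, 0, 2)
step 3: normalize row 2 (÷3) = (0, 0, 1, 2)
  row 0: subtract 2×row2 = (1, 0, 0, 2)
  row 1: subtract 1×row2 = (0, 1, 0, 1)
step 4: normalize row 3 (÷2) = (0, 0, 0, 1)
  row 0: subtract 2×row3 = (1, 0, 0, 0)
  row 1: subtract 1×row3 = (0, 1, 0, 0)
  row 2: subtract 2×row3 = (0, 0, 1, 0)

pivot columns: 0, 1, 2, 3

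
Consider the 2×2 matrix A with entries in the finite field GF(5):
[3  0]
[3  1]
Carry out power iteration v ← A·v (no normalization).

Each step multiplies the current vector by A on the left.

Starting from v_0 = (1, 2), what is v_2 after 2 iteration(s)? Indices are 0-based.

v_2 = (4, 4)

v_0 = (1, 2).
v_1 = A·v_0 = (3, 0).
v_2 = A·v_1 = (4, 4).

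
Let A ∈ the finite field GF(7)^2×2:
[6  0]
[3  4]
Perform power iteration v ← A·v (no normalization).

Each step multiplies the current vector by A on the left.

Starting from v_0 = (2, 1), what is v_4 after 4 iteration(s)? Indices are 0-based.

v_0 = (2, 1).
v_1 = A·v_0 = (5, 3).
v_2 = A·v_1 = (2, 6).
v_3 = A·v_2 = (5, 2).
v_4 = A·v_3 = (2, 2).

v_4 = (2, 2)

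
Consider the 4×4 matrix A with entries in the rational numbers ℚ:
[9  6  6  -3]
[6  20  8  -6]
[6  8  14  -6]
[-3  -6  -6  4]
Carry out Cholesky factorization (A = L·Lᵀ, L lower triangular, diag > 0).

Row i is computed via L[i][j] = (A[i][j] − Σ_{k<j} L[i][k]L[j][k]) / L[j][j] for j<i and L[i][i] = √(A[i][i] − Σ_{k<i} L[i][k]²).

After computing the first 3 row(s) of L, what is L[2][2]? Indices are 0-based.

Step 1: L[0][0] = √(9) = 3.
  L[1][0] = (6) / L[0][0] = 2.
Step 2: L[1][1] = √(16) = 4.
  L[2][0] = (6) / L[0][0] = 2.
  L[2][1] = (4) / L[1][1] = 1.
Step 3: L[2][2] = √(9) = 3.

L[2][2] = 3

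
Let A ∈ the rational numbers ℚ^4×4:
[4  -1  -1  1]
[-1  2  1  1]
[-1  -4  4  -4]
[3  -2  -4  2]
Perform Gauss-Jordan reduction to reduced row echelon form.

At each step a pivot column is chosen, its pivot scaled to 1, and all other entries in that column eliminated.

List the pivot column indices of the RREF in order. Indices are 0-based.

pivot columns: 0, 1, 2, 3

pivot(0,0)=4: scale R0 → (1, -1/4, -1/4, 1/4)
  clear (1,0): R1 −= (-1)R0 → (0, 7/4, 3/4, 5/4)
  clear (2,0): R2 −= (-1)R0 → (0, -17/4, 15/4, -15/4)
  clear (3,0): R3 −= (3)R0 → (0, -5/4, -13/4, 5/4)
pivot(1,1)=7/4: scale R1 → (0, 1, 3/7, 5/7)
  clear (0,1): R0 −= (-1/4)R1 → (1, 0, -1/7, 3/7)
  clear (2,1): R2 −= (-17/4)R1 → (0, 0, 39/7, -5/7)
  clear (3,1): R3 −= (-5/4)R1 → (0, 0, -19/7, 15/7)
pivot(2,2)=39/7: scale R2 → (0, 0, 1, -5/39)
  clear (0,2): R0 −= (-1/7)R2 → (1, 0, 0, 16/39)
  clear (1,2): R1 −= (3/7)R2 → (0, 1, 0, 10/13)
  clear (3,2): R3 −= (-19/7)R2 → (0, 0, 0, 70/39)
pivot(3,3)=70/39: scale R3 → (0, 0, 0, 1)
  clear (0,3): R0 −= (16/39)R3 → (1, 0, 0, 0)
  clear (1,3): R1 −= (10/13)R3 → (0, 1, 0, 0)
  clear (2,3): R2 −= (-5/39)R3 → (0, 0, 1, 0)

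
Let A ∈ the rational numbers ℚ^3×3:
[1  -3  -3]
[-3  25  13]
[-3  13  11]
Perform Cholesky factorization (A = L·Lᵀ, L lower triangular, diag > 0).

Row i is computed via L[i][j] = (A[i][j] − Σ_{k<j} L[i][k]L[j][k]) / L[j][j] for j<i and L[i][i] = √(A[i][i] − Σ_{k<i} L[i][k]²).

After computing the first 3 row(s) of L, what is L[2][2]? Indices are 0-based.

Step 1: L[0][0] = √(1) = 1.
  L[1][0] = (-3) / L[0][0] = -3.
Step 2: L[1][1] = √(16) = 4.
  L[2][0] = (-3) / L[0][0] = -3.
  L[2][1] = (4) / L[1][1] = 1.
Step 3: L[2][2] = √(1) = 1.

L[2][2] = 1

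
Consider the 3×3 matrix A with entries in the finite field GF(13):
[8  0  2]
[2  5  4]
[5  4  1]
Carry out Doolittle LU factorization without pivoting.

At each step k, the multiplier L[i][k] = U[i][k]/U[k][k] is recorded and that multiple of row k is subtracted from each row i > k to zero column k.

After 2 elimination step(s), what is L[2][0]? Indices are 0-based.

L[2][0] = 12

[col 0] pivot 8
  R1 -= 10*R0 → (0, 5, 10)  (L[1][0] := 10)
  R2 -= 12*R0 → (0, 4, 3)  (L[2][0] := 12)
[col 1] pivot 5
  R2 -= 6*R1 → (0, 0, 8)  (L[2][1] := 6)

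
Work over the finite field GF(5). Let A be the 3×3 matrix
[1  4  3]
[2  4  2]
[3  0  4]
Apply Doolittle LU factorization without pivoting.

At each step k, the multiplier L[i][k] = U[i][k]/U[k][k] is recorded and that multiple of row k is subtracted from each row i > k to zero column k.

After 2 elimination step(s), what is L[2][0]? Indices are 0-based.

k=0: U[0][0]=1
  eliminate (1,0): mult=2, new row 1: (0, 1, 1); set L[1][0]=2
  eliminate (2,0): mult=3, new row 2: (0, 3, 0); set L[2][0]=3
k=1: U[1][1]=1
  eliminate (2,1): mult=3, new row 2: (0, 0, 2); set L[2][1]=3

L[2][0] = 3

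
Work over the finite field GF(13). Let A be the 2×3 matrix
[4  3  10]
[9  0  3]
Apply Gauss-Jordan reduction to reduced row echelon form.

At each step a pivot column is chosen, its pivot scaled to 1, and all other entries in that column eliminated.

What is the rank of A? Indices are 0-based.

rank = 2

step 1: normalize row 0 (÷4) = (1, 4, 9)
  row 1: subtract 9×row0 = (0, 3, 0)
step 2: normalize row 1 (÷3) = (0, 1, 0)
  row 0: subtract 4×row1 = (1, 0, 9)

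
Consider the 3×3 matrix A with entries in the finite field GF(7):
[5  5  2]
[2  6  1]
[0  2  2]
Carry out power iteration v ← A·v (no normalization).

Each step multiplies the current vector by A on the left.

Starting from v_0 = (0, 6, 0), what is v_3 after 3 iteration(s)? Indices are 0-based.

v_0 = (0, 6, 0).
v_1 = A·v_0 = (2, 1, 5).
v_2 = A·v_1 = (4, 1, 5).
v_3 = A·v_2 = (0, 5, 5).

v_3 = (0, 5, 5)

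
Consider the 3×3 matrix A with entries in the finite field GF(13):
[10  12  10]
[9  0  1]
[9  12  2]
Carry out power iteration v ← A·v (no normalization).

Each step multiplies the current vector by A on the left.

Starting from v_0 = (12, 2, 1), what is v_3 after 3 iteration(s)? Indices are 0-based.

v_0 = (12, 2, 1).
v_1 = A·v_0 = (11, 5, 4).
v_2 = A·v_1 = (2, 12, 11).
v_3 = A·v_2 = (1, 3, 2).

v_3 = (1, 3, 2)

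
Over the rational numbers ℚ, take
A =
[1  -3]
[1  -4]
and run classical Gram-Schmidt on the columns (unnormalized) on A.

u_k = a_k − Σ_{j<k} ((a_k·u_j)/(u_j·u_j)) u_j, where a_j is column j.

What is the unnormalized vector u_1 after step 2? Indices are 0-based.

Step 1: u_0 = a_0 = (1, 1).
Step 2: u_1 = a_1 − (-7/2)·u_0 = (1/2, -1/2).

u_1 = (1/2, -1/2)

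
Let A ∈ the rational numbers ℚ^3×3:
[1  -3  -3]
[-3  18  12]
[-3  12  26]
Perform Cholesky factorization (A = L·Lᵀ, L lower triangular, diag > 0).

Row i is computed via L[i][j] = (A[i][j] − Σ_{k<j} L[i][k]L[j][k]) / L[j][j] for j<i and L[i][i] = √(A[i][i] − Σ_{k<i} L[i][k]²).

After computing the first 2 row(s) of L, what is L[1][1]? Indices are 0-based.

Step 1: L[0][0] = √(1) = 1.
  L[1][0] = (-3) / L[0][0] = -3.
Step 2: L[1][1] = √(9) = 3.

L[1][1] = 3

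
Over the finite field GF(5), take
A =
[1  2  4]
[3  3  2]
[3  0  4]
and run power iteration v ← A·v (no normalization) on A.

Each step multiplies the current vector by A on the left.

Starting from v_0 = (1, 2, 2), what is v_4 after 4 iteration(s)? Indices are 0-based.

v_4 = (4, 2, 4)

v_0 = (1, 2, 2).
v_1 = A·v_0 = (3, 3, 1).
v_2 = A·v_1 = (3, 0, 3).
v_3 = A·v_2 = (0, 0, 1).
v_4 = A·v_3 = (4, 2, 4).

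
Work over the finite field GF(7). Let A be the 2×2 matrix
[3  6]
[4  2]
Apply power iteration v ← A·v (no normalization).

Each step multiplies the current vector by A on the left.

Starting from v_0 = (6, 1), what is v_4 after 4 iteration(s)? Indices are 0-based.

v_4 = (1, 3)

v_0 = (6, 1).
v_1 = A·v_0 = (3, 5).
v_2 = A·v_1 = (4, 1).
v_3 = A·v_2 = (4, 4).
v_4 = A·v_3 = (1, 3).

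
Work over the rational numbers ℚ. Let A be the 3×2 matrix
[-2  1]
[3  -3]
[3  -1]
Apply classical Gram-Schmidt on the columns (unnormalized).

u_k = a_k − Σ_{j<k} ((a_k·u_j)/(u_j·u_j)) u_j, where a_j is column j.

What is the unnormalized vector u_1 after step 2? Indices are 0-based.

Step 1: u_0 = a_0 = (-2, 3, 3).
Step 2: u_1 = a_1 − (-7/11)·u_0 = (-3/11, -12/11, 10/11).

u_1 = (-3/11, -12/11, 10/11)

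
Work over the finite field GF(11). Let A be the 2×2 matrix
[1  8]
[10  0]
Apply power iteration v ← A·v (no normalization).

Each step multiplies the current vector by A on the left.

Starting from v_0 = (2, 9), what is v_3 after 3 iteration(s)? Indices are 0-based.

v_3 = (5, 8)

v_0 = (2, 9).
v_1 = A·v_0 = (8, 9).
v_2 = A·v_1 = (3, 3).
v_3 = A·v_2 = (5, 8).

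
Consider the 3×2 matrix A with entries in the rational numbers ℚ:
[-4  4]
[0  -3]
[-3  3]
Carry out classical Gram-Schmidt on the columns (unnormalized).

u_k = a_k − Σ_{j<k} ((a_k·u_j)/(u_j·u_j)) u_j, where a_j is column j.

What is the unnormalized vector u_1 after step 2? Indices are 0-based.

u_1 = (0, -3, 0)

Step 1: u_0 = a_0 = (-4, 0, -3).
Step 2: u_1 = a_1 − (-1)·u_0 = (0, -3, 0).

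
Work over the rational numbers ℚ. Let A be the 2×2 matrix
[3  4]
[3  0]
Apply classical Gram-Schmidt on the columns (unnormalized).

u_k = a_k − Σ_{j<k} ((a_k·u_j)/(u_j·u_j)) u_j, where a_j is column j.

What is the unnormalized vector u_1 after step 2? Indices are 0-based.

Step 1: u_0 = a_0 = (3, 3).
Step 2: u_1 = a_1 − (2/3)·u_0 = (2, -2).

u_1 = (2, -2)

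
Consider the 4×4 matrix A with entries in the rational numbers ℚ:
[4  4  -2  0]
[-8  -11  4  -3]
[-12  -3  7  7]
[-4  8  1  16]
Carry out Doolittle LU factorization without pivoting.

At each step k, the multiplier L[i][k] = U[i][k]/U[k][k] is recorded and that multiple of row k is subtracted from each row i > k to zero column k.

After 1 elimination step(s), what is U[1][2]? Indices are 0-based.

U[1][2] = 0

k=0: U[0][0]=4
  eliminate (1,0): mult=-2, new row 1: (0, -3, 0, -3); set L[1][0]=-2
  eliminate (2,0): mult=-3, new row 2: (0, 9, 1, 7); set L[2][0]=-3
  eliminate (3,0): mult=-1, new row 3: (0, 12, -1, 16); set L[3][0]=-1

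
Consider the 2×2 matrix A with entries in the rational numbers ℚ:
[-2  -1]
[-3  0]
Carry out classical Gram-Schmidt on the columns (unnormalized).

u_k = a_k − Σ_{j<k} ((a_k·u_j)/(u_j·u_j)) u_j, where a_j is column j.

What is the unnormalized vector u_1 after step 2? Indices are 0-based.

Step 1: u_0 = a_0 = (-2, -3).
Step 2: u_1 = a_1 − (2/13)·u_0 = (-9/13, 6/13).

u_1 = (-9/13, 6/13)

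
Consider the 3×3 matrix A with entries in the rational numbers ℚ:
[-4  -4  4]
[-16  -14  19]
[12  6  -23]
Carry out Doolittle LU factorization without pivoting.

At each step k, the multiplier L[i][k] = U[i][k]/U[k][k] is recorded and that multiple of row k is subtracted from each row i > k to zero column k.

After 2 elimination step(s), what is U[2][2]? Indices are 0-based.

[col 0] pivot -4
  R1 -= 4*R0 → (0, 2, 3)  (L[1][0] := 4)
  R2 -= -3*R0 → (0, -6, -11)  (L[2][0] := -3)
[col 1] pivot 2
  R2 -= -3*R1 → (0, 0, -2)  (L[2][1] := -3)

U[2][2] = -2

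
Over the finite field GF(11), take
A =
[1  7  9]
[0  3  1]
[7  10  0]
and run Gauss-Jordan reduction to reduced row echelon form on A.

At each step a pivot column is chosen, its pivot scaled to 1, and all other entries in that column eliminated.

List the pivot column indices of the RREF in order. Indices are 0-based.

pivot columns: 0, 1, 2

step 1: normalize row 0 (÷1) = (1, 7, 9)
  row 2: subtract 7×row0 = (0, 5, 3)
step 2: normalize row 1 (÷3) = (0, 1, 4)
  row 0: subtract 7×row1 = (1, 0, 3)
  row 2: subtract 5×row1 = (0, 0, 5)
step 3: normalize row 2 (÷5) = (0, 0, 1)
  row 0: subtract 3×row2 = (1, 0, 0)
  row 1: subtract 4×row2 = (0, 1, 0)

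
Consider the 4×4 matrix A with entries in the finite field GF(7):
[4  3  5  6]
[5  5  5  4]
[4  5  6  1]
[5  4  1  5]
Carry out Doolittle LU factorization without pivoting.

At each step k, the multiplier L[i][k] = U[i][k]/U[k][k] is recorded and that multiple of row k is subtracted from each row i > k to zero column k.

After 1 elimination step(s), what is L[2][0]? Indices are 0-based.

L[2][0] = 1

[col 0] pivot 4
  R1 -= 3*R0 → (0, 3, 4, 0)  (L[1][0] := 3)
  R2 -= 1*R0 → (0, 2, 1, 2)  (L[2][0] := 1)
  R3 -= 3*R0 → (0, 2, 0, 1)  (L[3][0] := 3)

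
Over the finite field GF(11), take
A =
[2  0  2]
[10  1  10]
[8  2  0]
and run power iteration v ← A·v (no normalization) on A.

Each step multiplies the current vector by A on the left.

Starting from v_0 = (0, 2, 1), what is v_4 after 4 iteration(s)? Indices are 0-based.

v_4 = (6, 6, 3)

v_0 = (0, 2, 1).
v_1 = A·v_0 = (2, 1, 4).
v_2 = A·v_1 = (1, 6, 7).
v_3 = A·v_2 = (5, 9, 9).
v_4 = A·v_3 = (6, 6, 3).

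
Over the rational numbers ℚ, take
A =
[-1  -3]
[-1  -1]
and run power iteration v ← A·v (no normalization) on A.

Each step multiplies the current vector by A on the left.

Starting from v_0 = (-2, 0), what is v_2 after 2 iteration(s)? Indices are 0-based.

v_0 = (-2, 0).
v_1 = A·v_0 = (2, 2).
v_2 = A·v_1 = (-8, -4).

v_2 = (-8, -4)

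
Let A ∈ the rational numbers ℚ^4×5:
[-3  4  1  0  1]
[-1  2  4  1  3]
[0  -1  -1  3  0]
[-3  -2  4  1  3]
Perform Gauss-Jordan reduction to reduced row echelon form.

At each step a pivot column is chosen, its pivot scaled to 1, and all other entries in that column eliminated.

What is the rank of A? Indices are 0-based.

rank = 4

pivot(0,0)=-3: scale R0 → (1, -4/3, -1/3, 0, -1/3)
  clear (1,0): R1 −= (-1)R0 → (0, 2/3, 11/3, 1, 8/3)
  clear (3,0): R3 −= (-3)R0 → (0, -6, 3, 1, 2)
pivot(1,1)=2/3: scale R1 → (0, 1, 11/2, 3/2, 4)
  clear (0,1): R0 −= (-4/3)R1 → (1, 0, 7, 2, 5)
  clear (2,1): R2 −= (-1)R1 → (0, 0, 9/2, 9/2, 4)
  clear (3,1): R3 −= (-6)R1 → (0, 0, 36, 10, 26)
pivot(2,2)=9/2: scale R2 → (0, 0, 1, 1, 8/9)
  clear (0,2): R0 −= (7)R2 → (1, 0, 0, -5, -11/9)
  clear (1,2): R1 −= (11/2)R2 → (0, 1, 0, -4, -8/9)
  clear (3,2): R3 −= (36)R2 → (0, 0, 0, -26, -6)
pivot(3,3)=-26: scale R3 → (0, 0, 0, 1, 3/13)
  clear (0,3): R0 −= (-5)R3 → (1, 0, 0, 0, -8/117)
  clear (1,3): R1 −= (-4)R3 → (0, 1, 0, 0, 4/117)
  clear (2,3): R2 −= (1)R3 → (0, 0, 1, 0, 77/117)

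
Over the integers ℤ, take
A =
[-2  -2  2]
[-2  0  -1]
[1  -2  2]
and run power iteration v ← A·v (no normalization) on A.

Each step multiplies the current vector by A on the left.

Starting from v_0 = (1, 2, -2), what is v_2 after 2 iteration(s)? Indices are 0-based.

v_2 = (6, 27, -24)

v_0 = (1, 2, -2).
v_1 = A·v_0 = (-10, 0, -7).
v_2 = A·v_1 = (6, 27, -24).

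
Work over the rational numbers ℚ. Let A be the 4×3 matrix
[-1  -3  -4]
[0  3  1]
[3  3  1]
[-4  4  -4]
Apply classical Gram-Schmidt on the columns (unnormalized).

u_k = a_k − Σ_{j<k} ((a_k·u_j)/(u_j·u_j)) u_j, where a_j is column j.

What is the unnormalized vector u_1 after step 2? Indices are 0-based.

Step 1: u_0 = a_0 = (-1, 0, 3, -4).
Step 2: u_1 = a_1 − (-2/13)·u_0 = (-41/13, 3, 45/13, 44/13).

u_1 = (-41/13, 3, 45/13, 44/13)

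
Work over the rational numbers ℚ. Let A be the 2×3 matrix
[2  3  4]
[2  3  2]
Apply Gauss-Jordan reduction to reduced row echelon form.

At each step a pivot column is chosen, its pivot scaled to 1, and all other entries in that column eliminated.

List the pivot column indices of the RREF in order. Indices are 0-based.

pivot columns: 0, 2

[1] R0 /= 2  ⇒  (1, 3/2, 2)
     R1 -= 2·R0  ⇒  (0, 0, -2)
column 1 empty below row 1
[2] R1 /= -2  ⇒  (0, 0, 1)
     R0 -= 2·R1  ⇒  (1, 3/2, 0)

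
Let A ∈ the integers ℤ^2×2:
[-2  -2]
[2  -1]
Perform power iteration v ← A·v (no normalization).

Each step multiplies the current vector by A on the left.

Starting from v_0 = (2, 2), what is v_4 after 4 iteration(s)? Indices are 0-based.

v_0 = (2, 2).
v_1 = A·v_0 = (-8, 2).
v_2 = A·v_1 = (12, -18).
v_3 = A·v_2 = (12, 42).
v_4 = A·v_3 = (-108, -18).

v_4 = (-108, -18)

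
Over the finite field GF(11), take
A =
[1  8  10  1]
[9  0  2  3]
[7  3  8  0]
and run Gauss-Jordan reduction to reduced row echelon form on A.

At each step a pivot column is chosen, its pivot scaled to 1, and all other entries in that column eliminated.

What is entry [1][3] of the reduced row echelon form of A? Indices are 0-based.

M[1][3] = 1

[1] R0 /= 1  ⇒  (1, 8, 10, 1)
     R1 -= 9·R0  ⇒  (0, 5, 0, 5)
     R2 -= 7·R0  ⇒  (0, 2, 4, 4)
[2] R1 /= 5  ⇒  (0, 1, 0, 1)
     R0 -= 8·R1  ⇒  (1, 0, 10, 4)
     R2 -= 2·R1  ⇒  (0, 0, 4, 2)
[3] R2 /= 4  ⇒  (0, 0, 1, 6)
     R0 -= 10·R2  ⇒  (1, 0, 0, 10)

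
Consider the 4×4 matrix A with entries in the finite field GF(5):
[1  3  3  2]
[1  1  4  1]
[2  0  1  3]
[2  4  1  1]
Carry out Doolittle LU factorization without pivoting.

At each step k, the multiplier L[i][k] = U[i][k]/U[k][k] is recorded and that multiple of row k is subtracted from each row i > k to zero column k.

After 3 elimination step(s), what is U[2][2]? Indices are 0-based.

k=0: U[0][0]=1
  eliminate (1,0): mult=1, new row 1: (0, 3, 1, 4); set L[1][0]=1
  eliminate (2,0): mult=2, new row 2: (0, 4, 0, 4); set L[2][0]=2
  eliminate (3,0): mult=2, new row 3: (0, 3, 0, 2); set L[3][0]=2
k=1: U[1][1]=3
  eliminate (2,1): mult=3, new row 2: (0, 0, 2, 2); set L[2][1]=3
  eliminate (3,1): mult=1, new row 3: (0, 0, 4, 3); set L[3][1]=1
k=2: U[2][2]=2
  eliminate (3,2): mult=2, new row 3: (0, 0, 0, 4); set L[3][2]=2

U[2][2] = 2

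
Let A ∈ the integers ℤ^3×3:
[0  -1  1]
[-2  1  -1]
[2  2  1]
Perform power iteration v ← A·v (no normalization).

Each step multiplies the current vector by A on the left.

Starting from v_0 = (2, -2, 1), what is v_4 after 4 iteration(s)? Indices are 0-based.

v_4 = (4, -18, -51)

v_0 = (2, -2, 1).
v_1 = A·v_0 = (3, -7, 1).
v_2 = A·v_1 = (8, -14, -7).
v_3 = A·v_2 = (7, -23, -19).
v_4 = A·v_3 = (4, -18, -51).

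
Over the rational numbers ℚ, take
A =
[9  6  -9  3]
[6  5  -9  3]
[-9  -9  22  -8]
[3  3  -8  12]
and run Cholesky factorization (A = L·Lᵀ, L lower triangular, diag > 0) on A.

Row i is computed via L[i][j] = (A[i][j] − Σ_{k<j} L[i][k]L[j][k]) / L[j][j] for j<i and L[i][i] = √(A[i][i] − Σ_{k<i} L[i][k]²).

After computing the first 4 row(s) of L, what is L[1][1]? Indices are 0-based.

Step 1: L[0][0] = √(9) = 3.
  L[1][0] = (6) / L[0][0] = 2.
Step 2: L[1][1] = √(1) = 1.
  L[2][0] = (-9) / L[0][0] = -3.
  L[2][1] = (-3) / L[1][1] = -3.
Step 3: L[2][2] = √(4) = 2.
  L[3][0] = (3) / L[0][0] = 1.
  L[3][1] = (1) / L[1][1] = 1.
  L[3][2] = (-2) / L[2][2] = -1.
Step 4: L[3][3] = √(9) = 3.

L[1][1] = 1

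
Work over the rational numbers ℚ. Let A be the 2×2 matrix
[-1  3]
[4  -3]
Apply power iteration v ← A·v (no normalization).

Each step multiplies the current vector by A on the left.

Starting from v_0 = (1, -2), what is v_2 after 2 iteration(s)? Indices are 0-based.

v_2 = (37, -58)

v_0 = (1, -2).
v_1 = A·v_0 = (-7, 10).
v_2 = A·v_1 = (37, -58).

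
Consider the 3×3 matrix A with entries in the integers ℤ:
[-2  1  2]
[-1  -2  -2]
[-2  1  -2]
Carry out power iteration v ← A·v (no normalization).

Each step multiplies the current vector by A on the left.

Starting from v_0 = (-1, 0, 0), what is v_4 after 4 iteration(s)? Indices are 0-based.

v_4 = (85, -42, 69)

v_0 = (-1, 0, 0).
v_1 = A·v_0 = (2, 1, 2).
v_2 = A·v_1 = (1, -8, -7).
v_3 = A·v_2 = (-24, 29, 4).
v_4 = A·v_3 = (85, -42, 69).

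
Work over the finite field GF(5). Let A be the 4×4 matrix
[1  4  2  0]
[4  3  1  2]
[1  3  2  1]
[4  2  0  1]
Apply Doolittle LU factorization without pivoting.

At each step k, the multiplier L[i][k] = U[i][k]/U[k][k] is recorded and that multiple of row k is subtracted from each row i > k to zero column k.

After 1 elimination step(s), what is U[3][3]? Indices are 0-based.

U[3][3] = 1

[col 0] pivot 1
  R1 -= 4*R0 → (0, 2, 3, 2)  (L[1][0] := 4)
  R2 -= 1*R0 → (0, 4, 0, 1)  (L[2][0] := 1)
  R3 -= 4*R0 → (0, 1, 2, 1)  (L[3][0] := 4)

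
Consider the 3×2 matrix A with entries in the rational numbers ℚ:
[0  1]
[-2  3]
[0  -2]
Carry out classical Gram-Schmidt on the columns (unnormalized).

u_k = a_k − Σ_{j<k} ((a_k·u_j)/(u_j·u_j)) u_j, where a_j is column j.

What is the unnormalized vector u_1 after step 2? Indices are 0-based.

u_1 = (1, 0, -2)

Step 1: u_0 = a_0 = (0, -2, 0).
Step 2: u_1 = a_1 − (-3/2)·u_0 = (1, 0, -2).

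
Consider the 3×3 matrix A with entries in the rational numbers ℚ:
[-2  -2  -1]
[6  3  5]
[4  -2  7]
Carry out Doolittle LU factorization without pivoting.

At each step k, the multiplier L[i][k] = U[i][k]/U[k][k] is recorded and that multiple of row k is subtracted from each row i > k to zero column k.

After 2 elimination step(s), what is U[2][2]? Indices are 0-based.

[col 0] pivot -2
  R1 -= -3*R0 → (0, -3, 2)  (L[1][0] := -3)
  R2 -= -2*R0 → (0, -6, 5)  (L[2][0] := -2)
[col 1] pivot -3
  R2 -= 2*R1 → (0, 0, 1)  (L[2][1] := 2)

U[2][2] = 1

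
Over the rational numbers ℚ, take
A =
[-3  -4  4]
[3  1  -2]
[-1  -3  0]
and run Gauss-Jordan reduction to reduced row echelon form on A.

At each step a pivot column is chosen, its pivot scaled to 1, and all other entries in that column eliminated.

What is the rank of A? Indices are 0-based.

rank = 3

[1] R0 /= -3  ⇒  (1, 4/3, -4/3)
     R1 -= 3·R0  ⇒  (0, -3, 2)
     R2 -= -1·R0  ⇒  (0, -5/3, -4/3)
[2] R1 /= -3  ⇒  (0, 1, -2/3)
     R0 -= 4/3·R1  ⇒  (1, 0, -4/9)
     R2 -= -5/3·R1  ⇒  (0, 0, -22/9)
[3] R2 /= -22/9  ⇒  (0, 0, 1)
     R0 -= -4/9·R2  ⇒  (1, 0, 0)
     R1 -= -2/3·R2  ⇒  (0, 1, 0)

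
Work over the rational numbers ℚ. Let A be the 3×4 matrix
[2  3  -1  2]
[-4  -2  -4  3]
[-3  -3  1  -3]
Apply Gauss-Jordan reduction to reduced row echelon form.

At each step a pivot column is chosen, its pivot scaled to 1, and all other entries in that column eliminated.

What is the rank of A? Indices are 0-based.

rank = 3

pivot(0,0)=2: scale R0 → (1, 3/2, -1/2, 1)
  clear (1,0): R1 −= (-4)R0 → (0, 4, -6, 7)
  clear (2,0): R2 −= (-3)R0 → (0, 3/2, -1/2, 0)
pivot(1,1)=4: scale R1 → (0, 1, -3/2, 7/4)
  clear (0,1): R0 −= (3/2)R1 → (1, 0, 7/4, -13/8)
  clear (2,1): R2 −= (3/2)R1 → (0, 0, 7/4, -21/8)
pivot(2,2)=7/4: scale R2 → (0, 0, 1, -3/2)
  clear (0,2): R0 −= (7/4)R2 → (1, 0, 0, 1)
  clear (1,2): R1 −= (-3/2)R2 → (0, 1, 0, -1/2)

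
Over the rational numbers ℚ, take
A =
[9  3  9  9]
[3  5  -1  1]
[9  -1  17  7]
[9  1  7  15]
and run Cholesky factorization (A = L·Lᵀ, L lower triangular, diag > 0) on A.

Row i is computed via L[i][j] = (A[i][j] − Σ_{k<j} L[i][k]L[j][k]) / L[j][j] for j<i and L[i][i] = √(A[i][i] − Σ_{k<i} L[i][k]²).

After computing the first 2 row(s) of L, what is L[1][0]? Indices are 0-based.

L[1][0] = 1

Step 1: L[0][0] = √(9) = 3.
  L[1][0] = (3) / L[0][0] = 1.
Step 2: L[1][1] = √(4) = 2.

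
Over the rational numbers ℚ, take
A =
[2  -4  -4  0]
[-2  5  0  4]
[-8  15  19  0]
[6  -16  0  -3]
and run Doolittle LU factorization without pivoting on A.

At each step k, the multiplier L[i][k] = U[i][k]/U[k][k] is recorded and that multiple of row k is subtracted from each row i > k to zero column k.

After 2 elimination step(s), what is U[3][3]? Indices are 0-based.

[col 0] pivot 2
  R1 -= -1*R0 → (0, 1, -4, 4)  (L[1][0] := -1)
  R2 -= -4*R0 → (0, -1, 3, 0)  (L[2][0] := -4)
  R3 -= 3*R0 → (0, -4, 12, -3)  (L[3][0] := 3)
[col 1] pivot 1
  R2 -= -1*R1 → (0, 0, -1, 4)  (L[2][1] := -1)
  R3 -= -4*R1 → (0, 0, -4, 13)  (L[3][1] := -4)

U[3][3] = 13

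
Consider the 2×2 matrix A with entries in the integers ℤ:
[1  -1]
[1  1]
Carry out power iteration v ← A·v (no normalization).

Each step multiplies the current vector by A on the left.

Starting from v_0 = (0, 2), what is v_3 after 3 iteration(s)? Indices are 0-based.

v_3 = (-4, -4)

v_0 = (0, 2).
v_1 = A·v_0 = (-2, 2).
v_2 = A·v_1 = (-4, 0).
v_3 = A·v_2 = (-4, -4).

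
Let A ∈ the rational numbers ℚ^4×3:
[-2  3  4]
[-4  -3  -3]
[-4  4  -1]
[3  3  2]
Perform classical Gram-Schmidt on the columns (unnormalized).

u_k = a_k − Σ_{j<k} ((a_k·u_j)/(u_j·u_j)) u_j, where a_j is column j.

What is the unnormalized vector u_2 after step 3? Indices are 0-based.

Step 1: u_0 = a_0 = (-2, -4, -4, 3).
Step 2: u_1 = a_1 − (-1/45)·u_0 = (133/45, -139/45, 176/45, 46/15).
Step 3: u_2 = a_2 − (14/45)·u_0 − (1049/1934)·u_1 = (5839/1934, -155/1934, -1815/967, -577/967).

u_2 = (5839/1934, -155/1934, -1815/967, -577/967)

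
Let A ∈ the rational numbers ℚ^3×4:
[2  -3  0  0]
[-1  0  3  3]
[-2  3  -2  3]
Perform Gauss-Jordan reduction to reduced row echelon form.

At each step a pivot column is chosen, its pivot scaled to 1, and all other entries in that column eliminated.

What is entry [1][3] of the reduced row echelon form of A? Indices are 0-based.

pivot(0,0)=2: scale R0 → (1, -3/2, 0, 0)
  clear (1,0): R1 −= (-1)R0 → (0, -3/2, 3, 3)
  clear (2,0): R2 −= (-2)R0 → (0, 0, -2, 3)
pivot(1,1)=-3/2: scale R1 → (0, 1, -2, -2)
  clear (0,1): R0 −= (-3/2)R1 → (1, 0, -3, -3)
pivot(2,2)=-2: scale R2 → (0, 0, 1, -3/2)
  clear (0,2): R0 −= (-3)R2 → (1, 0, 0, -15/2)
  clear (1,2): R1 −= (-2)R2 → (0, 1, 0, -5)

M[1][3] = -5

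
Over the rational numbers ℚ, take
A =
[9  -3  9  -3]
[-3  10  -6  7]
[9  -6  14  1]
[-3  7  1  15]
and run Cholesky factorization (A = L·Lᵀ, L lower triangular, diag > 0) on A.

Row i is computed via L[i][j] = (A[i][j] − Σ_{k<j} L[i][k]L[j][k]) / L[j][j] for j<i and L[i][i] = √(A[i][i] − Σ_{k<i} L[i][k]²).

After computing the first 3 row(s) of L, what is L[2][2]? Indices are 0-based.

Step 1: L[0][0] = √(9) = 3.
  L[1][0] = (-3) / L[0][0] = -1.
Step 2: L[1][1] = √(9) = 3.
  L[2][0] = (9) / L[0][0] = 3.
  L[2][1] = (-3) / L[1][1] = -1.
Step 3: L[2][2] = √(4) = 2.

L[2][2] = 2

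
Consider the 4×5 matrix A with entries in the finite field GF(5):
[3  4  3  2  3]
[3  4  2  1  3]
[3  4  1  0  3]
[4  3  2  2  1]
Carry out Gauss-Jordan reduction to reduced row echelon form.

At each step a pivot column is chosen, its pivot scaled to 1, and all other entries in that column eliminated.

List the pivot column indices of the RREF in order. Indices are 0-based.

pivot(0,0)=3: scale R0 → (1, 3, 1, 4, 1)
  clear (1,0): R1 −= (3)R0 → (0, 0, 4, 4, 0)
  clear (2,0): R2 −= (3)R0 → (0, 0, 3, 3, 0)
  clear (3,0): R3 −= (4)R0 → (0, 1, 3, 1, 2)
pivot(1,1): swap R1↔R3
pivot(1,1)=1: scale R1 → (0, 1, 3, 1, 2)
  clear (0,1): R0 −= (3)R1 → (1, 0, 2, 1, 0)
pivot(2,2)=3: scale R2 → (0, 0, 1, 1, 0)
  clear (0,2): R0 −= (2)R2 → (1, 0, 0, 4, 0)
  clear (1,2): R1 −= (3)R2 → (0, 1, 0, 3, 2)
  clear (3,2): R3 −= (4)R2 → (0, 0, 0, 0, 0)
col 3: no nonzero at/below row 3; advance.
col 4: no nonzero at/below row 3; advance.

pivot columns: 0, 1, 2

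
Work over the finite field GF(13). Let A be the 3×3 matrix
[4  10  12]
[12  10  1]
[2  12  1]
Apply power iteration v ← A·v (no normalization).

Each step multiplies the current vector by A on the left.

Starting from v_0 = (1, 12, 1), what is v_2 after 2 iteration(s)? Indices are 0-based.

v_2 = (11, 2, 0)

v_0 = (1, 12, 1).
v_1 = A·v_0 = (6, 3, 4).
v_2 = A·v_1 = (11, 2, 0).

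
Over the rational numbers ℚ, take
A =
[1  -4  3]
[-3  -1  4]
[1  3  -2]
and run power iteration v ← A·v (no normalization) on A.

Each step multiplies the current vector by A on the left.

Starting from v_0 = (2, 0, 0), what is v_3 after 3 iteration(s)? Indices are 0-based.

v_3 = (-60, -184, 96)

v_0 = (2, 0, 0).
v_1 = A·v_0 = (2, -6, 2).
v_2 = A·v_1 = (32, 8, -20).
v_3 = A·v_2 = (-60, -184, 96).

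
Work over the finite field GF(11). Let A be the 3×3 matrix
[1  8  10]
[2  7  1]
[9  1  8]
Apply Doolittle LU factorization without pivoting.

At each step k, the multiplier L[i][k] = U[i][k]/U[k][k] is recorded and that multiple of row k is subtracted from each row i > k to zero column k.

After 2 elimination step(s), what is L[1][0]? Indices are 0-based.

k=0: U[0][0]=1
  eliminate (1,0): mult=2, new row 1: (0, 2, 3); set L[1][0]=2
  eliminate (2,0): mult=9, new row 2: (0, 6, 6); set L[2][0]=9
k=1: U[1][1]=2
  eliminate (2,1): mult=3, new row 2: (0, 0, 8); set L[2][1]=3

L[1][0] = 2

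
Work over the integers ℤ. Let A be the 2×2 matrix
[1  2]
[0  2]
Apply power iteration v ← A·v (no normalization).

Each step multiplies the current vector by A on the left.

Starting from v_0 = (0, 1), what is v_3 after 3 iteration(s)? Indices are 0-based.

v_0 = (0, 1).
v_1 = A·v_0 = (2, 2).
v_2 = A·v_1 = (6, 4).
v_3 = A·v_2 = (14, 8).

v_3 = (14, 8)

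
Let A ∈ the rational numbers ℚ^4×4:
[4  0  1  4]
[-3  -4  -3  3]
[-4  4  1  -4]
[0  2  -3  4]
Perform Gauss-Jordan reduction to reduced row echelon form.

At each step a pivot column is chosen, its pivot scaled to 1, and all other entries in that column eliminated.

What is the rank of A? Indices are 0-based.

rank = 4

[1] R0 /= 4  ⇒  (1, 0, 1/4, 1)
     R1 -= -3·R0  ⇒  (0, -4, -9/4, 6)
     R2 -= -4·R0  ⇒  (0, 4, 2, 0)
[2] R1 /= -4  ⇒  (0, 1, 9/16, -3/2)
     R2 -= 4·R1  ⇒  (0, 0, -1/4, 6)
     R3 -= 2·R1  ⇒  (0, 0, -33/8, 7)
[3] R2 /= -1/4  ⇒  (0, 0, 1, -24)
     R0 -= 1/4·R2  ⇒  (1, 0, 0, 7)
     R1 -= 9/16·R2  ⇒  (0, 1, 0, 12)
     R3 -= -33/8·R2  ⇒  (0, 0, 0, -92)
[4] R3 /= -92  ⇒  (0, 0, 0, 1)
     R0 -= 7·R3  ⇒  (1, 0, 0, 0)
     R1 -= 12·R3  ⇒  (0, 1, 0, 0)
     R2 -= -24·R3  ⇒  (0, 0, 1, 0)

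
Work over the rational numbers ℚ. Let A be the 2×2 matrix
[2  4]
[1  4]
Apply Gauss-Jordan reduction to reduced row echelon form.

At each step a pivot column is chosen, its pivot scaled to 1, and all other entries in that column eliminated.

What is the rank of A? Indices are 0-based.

[1] R0 /= 2  ⇒  (1, 2)
     R1 -= 1·R0  ⇒  (0, 2)
[2] R1 /= 2  ⇒  (0, 1)
     R0 -= 2·R1  ⇒  (1, 0)

rank = 2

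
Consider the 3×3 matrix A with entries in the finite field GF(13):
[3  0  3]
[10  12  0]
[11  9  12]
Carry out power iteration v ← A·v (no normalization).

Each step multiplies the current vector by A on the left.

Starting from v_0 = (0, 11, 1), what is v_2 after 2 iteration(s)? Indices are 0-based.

v_2 = (4, 2, 5)

v_0 = (0, 11, 1).
v_1 = A·v_0 = (3, 2, 7).
v_2 = A·v_1 = (4, 2, 5).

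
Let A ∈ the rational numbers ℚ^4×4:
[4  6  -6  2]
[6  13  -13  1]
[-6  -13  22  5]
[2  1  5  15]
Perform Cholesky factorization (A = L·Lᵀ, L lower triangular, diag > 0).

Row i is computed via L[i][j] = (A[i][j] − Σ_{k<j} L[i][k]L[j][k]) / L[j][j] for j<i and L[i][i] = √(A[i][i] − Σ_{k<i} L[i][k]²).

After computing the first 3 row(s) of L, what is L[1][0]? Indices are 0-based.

Step 1: L[0][0] = √(4) = 2.
  L[1][0] = (6) / L[0][0] = 3.
Step 2: L[1][1] = √(4) = 2.
  L[2][0] = (-6) / L[0][0] = -3.
  L[2][1] = (-4) / L[1][1] = -2.
Step 3: L[2][2] = √(9) = 3.

L[1][0] = 3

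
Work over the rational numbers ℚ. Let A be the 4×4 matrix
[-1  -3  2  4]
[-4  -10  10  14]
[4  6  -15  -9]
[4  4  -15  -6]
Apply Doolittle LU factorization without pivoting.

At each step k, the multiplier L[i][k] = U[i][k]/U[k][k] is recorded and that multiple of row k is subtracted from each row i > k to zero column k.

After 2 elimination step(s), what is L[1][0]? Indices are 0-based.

[col 0] pivot -1
  R1 -= 4*R0 → (0, 2, 2, -2)  (L[1][0] := 4)
  R2 -= -4*R0 → (0, -6, -7, 7)  (L[2][0] := -4)
  R3 -= -4*R0 → (0, -8, -7, 10)  (L[3][0] := -4)
[col 1] pivot 2
  R2 -= -3*R1 → (0, 0, -1, 1)  (L[2][1] := -3)
  R3 -= -4*R1 → (0, 0, 1, 2)  (L[3][1] := -4)

L[1][0] = 4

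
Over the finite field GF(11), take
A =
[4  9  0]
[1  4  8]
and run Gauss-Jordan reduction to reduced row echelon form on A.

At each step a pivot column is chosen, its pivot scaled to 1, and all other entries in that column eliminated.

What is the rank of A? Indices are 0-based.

rank = 2

[1] R0 /= 4  ⇒  (1, 5, 0)
     R1 -= 1·R0  ⇒  (0, 10, 8)
[2] R1 /= 10  ⇒  (0, 1, 3)
     R0 -= 5·R1  ⇒  (1, 0, 7)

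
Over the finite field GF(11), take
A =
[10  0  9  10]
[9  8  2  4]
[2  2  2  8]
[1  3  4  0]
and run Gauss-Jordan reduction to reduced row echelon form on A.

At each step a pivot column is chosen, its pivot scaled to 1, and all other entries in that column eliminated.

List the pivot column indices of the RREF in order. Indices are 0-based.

pivot columns: 0, 1, 2, 3

pivot(0,0)=10: scale R0 → (1, 0, 2, 1)
  clear (1,0): R1 −= (9)R0 → (0, 8, 6, 6)
  clear (2,0): R2 −= (2)R0 → (0, 2, 9, 6)
  clear (3,0): R3 −= (1)R0 → (0, 3, 2, 10)
pivot(1,1)=8: scale R1 → (0, 1, 9, 9)
  clear (2,1): R2 −= (2)R1 → (0, 0, 2, 10)
  clear (3,1): R3 −= (3)R1 → (0, 0, 8, 5)
pivot(2,2)=2: scale R2 → (0, 0, 1, 5)
  clear (0,2): R0 −= (2)R2 → (1, 0, 0, 2)
  clear (1,2): R1 −= (9)R2 → (0, 1, 0, 8)
  clear (3,2): R3 −= (8)R2 → (0, 0, 0, 9)
pivot(3,3)=9: scale R3 → (0, 0, 0, 1)
  clear (0,3): R0 −= (2)R3 → (1, 0, 0, 0)
  clear (1,3): R1 −= (8)R3 → (0, 1, 0, 0)
  clear (2,3): R2 −= (5)R3 → (0, 0, 1, 0)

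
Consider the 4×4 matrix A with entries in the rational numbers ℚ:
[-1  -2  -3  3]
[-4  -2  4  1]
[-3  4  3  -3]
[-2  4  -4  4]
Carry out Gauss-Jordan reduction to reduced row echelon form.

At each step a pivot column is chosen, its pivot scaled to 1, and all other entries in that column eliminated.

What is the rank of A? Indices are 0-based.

rank = 4

pivot(0,0)=-1: scale R0 → (1, 2, 3, -3)
  clear (1,0): R1 −= (-4)R0 → (0, 6, 16, -11)
  clear (2,0): R2 −= (-3)R0 → (0, 10, 12, -12)
  clear (3,0): R3 −= (-2)R0 → (0, 8, 2, -2)
pivot(1,1)=6: scale R1 → (0, 1, 8/3, -11/6)
  clear (0,1): R0 −= (2)R1 → (1, 0, -7/3, 2/3)
  clear (2,1): R2 −= (10)R1 → (0, 0, -44/3, 19/3)
  clear (3,1): R3 −= (8)R1 → (0, 0, -58/3, 38/3)
pivot(2,2)=-44/3: scale R2 → (0, 0, 1, -19/44)
  clear (0,2): R0 −= (-7/3)R2 → (1, 0, 0, -15/44)
  clear (1,2): R1 −= (8/3)R2 → (0, 1, 0, -15/22)
  clear (3,2): R3 −= (-58/3)R2 → (0, 0, 0, 95/22)
pivot(3,3)=95/22: scale R3 → (0, 0, 0, 1)
  clear (0,3): R0 −= (-15/44)R3 → (1, 0, 0, 0)
  clear (1,3): R1 −= (-15/22)R3 → (0, 1, 0, 0)
  clear (2,3): R2 −= (-19/44)R3 → (0, 0, 1, 0)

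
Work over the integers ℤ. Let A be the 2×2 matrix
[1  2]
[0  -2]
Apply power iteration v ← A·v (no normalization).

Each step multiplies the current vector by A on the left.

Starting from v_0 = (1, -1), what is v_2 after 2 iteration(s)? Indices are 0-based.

v_0 = (1, -1).
v_1 = A·v_0 = (-1, 2).
v_2 = A·v_1 = (3, -4).

v_2 = (3, -4)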